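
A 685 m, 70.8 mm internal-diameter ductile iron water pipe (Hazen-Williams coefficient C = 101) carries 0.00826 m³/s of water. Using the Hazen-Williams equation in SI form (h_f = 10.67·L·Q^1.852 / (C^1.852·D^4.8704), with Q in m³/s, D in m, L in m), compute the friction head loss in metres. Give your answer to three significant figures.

h_f ≈ 78.5 m

h_f = 10.67·685·0.00826^1.852 / (101^1.852·0.0708^4.8704) = 78.50 m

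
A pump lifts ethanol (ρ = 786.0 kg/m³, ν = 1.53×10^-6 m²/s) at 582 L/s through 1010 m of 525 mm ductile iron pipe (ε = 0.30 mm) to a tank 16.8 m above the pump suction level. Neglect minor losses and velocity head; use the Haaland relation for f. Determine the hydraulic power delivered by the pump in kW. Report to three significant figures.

P_hyd ≈ 132 kW

V = 4Q/(πD²) = 2.689 m/s; Re = 9.23×10^5; ε/D = 5.71×10^-4; f = 0.01768
h_f = f(L/D)V²/2g = 12.53 m
Total head H = z + h_f = 16.8 + 12.53 = 29.33 m
P_hyd = ρgQH = 786.0·9.81·0.582·29.33 = 131.6 kW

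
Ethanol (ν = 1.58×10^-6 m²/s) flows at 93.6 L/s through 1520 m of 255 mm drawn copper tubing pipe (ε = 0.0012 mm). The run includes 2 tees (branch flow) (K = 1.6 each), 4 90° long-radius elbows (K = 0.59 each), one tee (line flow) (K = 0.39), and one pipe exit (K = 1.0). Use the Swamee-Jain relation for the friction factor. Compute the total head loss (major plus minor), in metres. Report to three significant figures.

H_L ≈ 16.0 m

V = 4Q/(πD²) = 1.833 m/s; V²/2g = 0.1712 m
Re = 2.96×10^5, ε/D = 4.71×10^-6 → f = 0.01447 (Swamee-Jain)
Major: h_f = f(L/D)·V²/2g = 0.01447·5961·0.1712 = 14.76 m
Minor: ΣK = 6.95; h_m = ΣK·V²/2g = 1.190 m
Total H_L = 14.76 + 1.190 = 15.95 m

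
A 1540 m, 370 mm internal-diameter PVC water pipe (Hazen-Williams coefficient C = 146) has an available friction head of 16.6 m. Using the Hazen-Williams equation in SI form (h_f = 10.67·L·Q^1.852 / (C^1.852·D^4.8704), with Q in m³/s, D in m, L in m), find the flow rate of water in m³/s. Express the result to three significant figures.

Q ≈ 0.258 m³/s

Rearranging: Q = [h_f·C^1.852·D^4.8704 / (10.67·L)]^(1/1.852)
Q = [16.6·146^1.852·0.370^4.8704 / (10.67·1540)]^0.540 = 0.2578 m³/s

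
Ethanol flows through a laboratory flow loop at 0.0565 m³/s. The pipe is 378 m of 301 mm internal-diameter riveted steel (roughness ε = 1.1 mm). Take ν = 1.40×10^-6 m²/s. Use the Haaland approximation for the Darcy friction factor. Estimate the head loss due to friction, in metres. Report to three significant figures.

V = 4Q/(πD²) = 4·0.0565/(π·0.301²) = 0.7940 m/s
Re = VD/ν = 0.7940·0.301/1.40×10^-6 = 1.71×10^5 → turbulent
ε/D = 1.1/301 = 0.00365
Haaland: f = 0.02835
h_f = f(L/D)V²/(2g) = 0.02835·(378/0.301)·0.7940²/(2·9.81) = 1.144 m

h_f ≈ 1.14 m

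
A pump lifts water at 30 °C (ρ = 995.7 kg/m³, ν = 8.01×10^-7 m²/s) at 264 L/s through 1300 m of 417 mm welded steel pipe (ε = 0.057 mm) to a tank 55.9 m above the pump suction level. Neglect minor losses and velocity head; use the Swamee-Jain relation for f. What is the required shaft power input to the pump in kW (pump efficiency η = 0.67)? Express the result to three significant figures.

V = 4Q/(πD²) = 1.933 m/s; Re = 1.01×10^6; ε/D = 1.37×10^-4; f = 0.01401
h_f = f(L/D)V²/2g = 8.318 m
Total head H = z + h_f = 55.9 + 8.318 = 64.22 m
P_hyd = ρgQH = 995.7·9.81·0.264·64.22 = 165.6 kW
P_shaft = P_hyd/η = 165.6/0.67 = 247.2 kW

P_shaft ≈ 247 kW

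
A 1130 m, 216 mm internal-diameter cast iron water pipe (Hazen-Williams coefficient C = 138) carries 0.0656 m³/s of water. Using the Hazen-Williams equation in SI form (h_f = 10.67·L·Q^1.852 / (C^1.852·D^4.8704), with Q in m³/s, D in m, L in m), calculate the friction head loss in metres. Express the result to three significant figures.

h_f ≈ 14.7 m

h_f = 10.67·1130·0.0656^1.852 / (138^1.852·0.216^4.8704) = 14.74 m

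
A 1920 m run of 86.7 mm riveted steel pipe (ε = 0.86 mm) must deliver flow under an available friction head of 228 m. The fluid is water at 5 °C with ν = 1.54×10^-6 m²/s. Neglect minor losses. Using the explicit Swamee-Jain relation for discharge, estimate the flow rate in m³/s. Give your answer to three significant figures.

Q ≈ 0.0136 m³/s

Swamee-Jain (Type II): Q = -0.965·√(gD⁵h_f/L)·ln[ε/(3.7D) + √(3.17ν²L/(gD³h_f))]
√(gD⁵h_f/L) = √(9.81·0.0867⁵·228/1920) = 0.002389
ε/(3.7D) = 0.00268; √(3.17ν²L/(gD³h_f)) = 9.95×10^-5
Q = -0.965·0.002389·ln(0.002780) = 0.01357 m³/s
Check: V = 2.30 m/s, Re = 1.29×10^5, f = 0.03848, h_f = 229 m ≈ 228 m ✓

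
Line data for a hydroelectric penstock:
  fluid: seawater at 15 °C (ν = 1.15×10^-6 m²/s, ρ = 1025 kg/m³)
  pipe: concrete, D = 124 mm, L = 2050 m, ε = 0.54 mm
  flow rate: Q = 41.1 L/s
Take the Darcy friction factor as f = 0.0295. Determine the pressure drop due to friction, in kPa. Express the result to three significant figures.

V = 4Q/(πD²) = 4·0.0411/(π·0.124²) = 3.403 m/s
h_f = f(L/D)V²/(2g) = 0.02950·(2050/0.124)·3.403²/(2·9.81) = 287.9 m
Δp = ρg·h_f = 1025·9.81·287.9 = 2895 kPa

Δp ≈ 2900 kPa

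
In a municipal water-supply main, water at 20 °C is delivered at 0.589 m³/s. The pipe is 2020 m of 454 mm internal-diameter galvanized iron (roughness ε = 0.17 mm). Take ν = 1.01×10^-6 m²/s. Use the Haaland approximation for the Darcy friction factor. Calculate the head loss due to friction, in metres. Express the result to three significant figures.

V = 4Q/(πD²) = 4·0.589/(π·0.454²) = 3.638 m/s
Re = VD/ν = 3.638·0.454/1.01×10^-6 = 1.64×10^6 → turbulent
ε/D = 0.17/454 = 3.74×10^-4
Haaland: f = 0.01604
h_f = f(L/D)V²/(2g) = 0.01604·(2020/0.454)·3.638²/(2·9.81) = 48.14 m

h_f ≈ 48.1 m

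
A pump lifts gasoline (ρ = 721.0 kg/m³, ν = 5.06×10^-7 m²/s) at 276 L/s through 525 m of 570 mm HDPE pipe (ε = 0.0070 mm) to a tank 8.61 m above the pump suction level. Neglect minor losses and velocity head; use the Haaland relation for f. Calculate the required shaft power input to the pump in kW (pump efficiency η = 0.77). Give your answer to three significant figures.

V = 4Q/(πD²) = 1.082 m/s; Re = 1.22×10^6; ε/D = 1.23×10^-5; f = 0.01147
h_f = f(L/D)V²/2g = 0.6299 m
Total head H = z + h_f = 8.61 + 0.6299 = 9.240 m
P_hyd = ρgQH = 721.0·9.81·0.276·9.240 = 18.04 kW
P_shaft = P_hyd/η = 18.04/0.77 = 23.43 kW

P_shaft ≈ 23.4 kW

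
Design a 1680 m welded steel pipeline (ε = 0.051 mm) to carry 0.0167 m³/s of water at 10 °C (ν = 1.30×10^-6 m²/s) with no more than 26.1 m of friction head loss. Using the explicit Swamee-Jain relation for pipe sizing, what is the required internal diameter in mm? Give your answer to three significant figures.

D ≈ 125 mm

Swamee-Jain (Type III): D = 0.66·[ε^1.25·(LQ²/(gh_f))^4.75 + ν·Q^9.4·(L/(gh_f))^5.2]^0.04
LQ²/(gh_f) = 0.001830; L/(gh_f) = 6.561
Term 1 = ε^1.25·(…)^4.75 = 4.28×10^-19; Term 2 = ν·Q^9.4·(…)^5.2 = 4.53×10^-19
D = 0.66·(4.28×10^-19 + 4.53×10^-19)^0.04 = 0.1251 m = 125 mm
Check: V = 1.36 m/s, Re = 1.31×10^5, f = 0.01932, h_f = 24.4 m ≈ 26.1 m ✓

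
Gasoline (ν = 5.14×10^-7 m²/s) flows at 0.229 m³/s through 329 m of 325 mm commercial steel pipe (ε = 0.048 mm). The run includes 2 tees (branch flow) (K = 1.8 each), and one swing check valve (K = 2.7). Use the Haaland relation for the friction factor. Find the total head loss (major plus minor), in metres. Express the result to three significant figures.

H_L ≈ 7.78 m

V = 4Q/(πD²) = 2.760 m/s; V²/2g = 0.3884 m
Re = 1.75×10^6, ε/D = 1.48×10^-4 → f = 0.01358 (Haaland)
Major: h_f = f(L/D)·V²/2g = 0.01358·1012·0.3884 = 5.337 m
Minor: ΣK = 6.30; h_m = ΣK·V²/2g = 2.447 m
Total H_L = 5.337 + 2.447 = 7.784 m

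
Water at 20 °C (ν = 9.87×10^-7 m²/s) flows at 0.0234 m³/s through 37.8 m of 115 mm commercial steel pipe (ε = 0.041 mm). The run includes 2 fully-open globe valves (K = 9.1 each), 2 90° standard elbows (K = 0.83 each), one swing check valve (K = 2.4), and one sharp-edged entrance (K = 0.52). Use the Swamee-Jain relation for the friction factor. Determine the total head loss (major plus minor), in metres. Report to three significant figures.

H_L ≈ 7.39 m

V = 4Q/(πD²) = 2.253 m/s; V²/2g = 0.2587 m
Re = 2.62×10^5, ε/D = 3.57×10^-4 → f = 0.01765 (Swamee-Jain)
Major: h_f = f(L/D)·V²/2g = 0.01765·328.7·0.2587 = 1.501 m
Minor: ΣK = 22.8; h_m = ΣK·V²/2g = 5.893 m
Total H_L = 1.501 + 5.893 = 7.394 m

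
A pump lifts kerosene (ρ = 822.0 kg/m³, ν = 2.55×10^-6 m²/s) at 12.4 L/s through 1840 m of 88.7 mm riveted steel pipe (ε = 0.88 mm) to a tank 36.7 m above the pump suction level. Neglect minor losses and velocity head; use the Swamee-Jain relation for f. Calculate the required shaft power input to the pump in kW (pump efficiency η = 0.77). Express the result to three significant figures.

V = 4Q/(πD²) = 2.007 m/s; Re = 6.98×10^4; ε/D = 0.00992; f = 0.03897
h_f = f(L/D)V²/2g = 165.9 m
Total head H = z + h_f = 36.7 + 165.9 = 202.6 m
P_hyd = ρgQH = 822.0·9.81·0.0124·202.6 = 20.26 kW
P_shaft = P_hyd/η = 20.26/0.77 = 26.31 kW

P_shaft ≈ 26.3 kW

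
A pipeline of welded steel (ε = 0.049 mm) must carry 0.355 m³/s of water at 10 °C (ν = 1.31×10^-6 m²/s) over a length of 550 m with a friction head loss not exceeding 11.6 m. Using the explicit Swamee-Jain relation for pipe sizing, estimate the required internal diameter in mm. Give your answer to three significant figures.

Swamee-Jain (Type III): D = 0.66·[ε^1.25·(LQ²/(gh_f))^4.75 + ν·Q^9.4·(L/(gh_f))^5.2]^0.04
LQ²/(gh_f) = 0.6091; L/(gh_f) = 4.833
Term 1 = ε^1.25·(…)^4.75 = 3.89×10^-7; Term 2 = ν·Q^9.4·(…)^5.2 = 2.80×10^-7
D = 0.66·(3.89×10^-7 + 2.80×10^-7)^0.04 = 0.3737 m = 374 mm
Check: V = 3.24 m/s, Re = 9.23×10^5, f = 0.01403, h_f = 11.0 m ≈ 11.6 m ✓

D ≈ 374 mm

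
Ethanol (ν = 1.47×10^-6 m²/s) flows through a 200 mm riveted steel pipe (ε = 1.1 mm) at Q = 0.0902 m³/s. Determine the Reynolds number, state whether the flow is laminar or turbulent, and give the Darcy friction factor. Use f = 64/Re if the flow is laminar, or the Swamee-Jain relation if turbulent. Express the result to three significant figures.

Re ≈ 3.91×10^5; turbulent; f ≈ 0.0316

V = 4Q/(πD²) = 2.871 m/s
Re = VD/ν = 2.871·0.200/1.47×10^-6 = 3.91×10^5
Re > 4000 → turbulent; ε/D = 0.00550
Swamee-Jain: f = 0.03160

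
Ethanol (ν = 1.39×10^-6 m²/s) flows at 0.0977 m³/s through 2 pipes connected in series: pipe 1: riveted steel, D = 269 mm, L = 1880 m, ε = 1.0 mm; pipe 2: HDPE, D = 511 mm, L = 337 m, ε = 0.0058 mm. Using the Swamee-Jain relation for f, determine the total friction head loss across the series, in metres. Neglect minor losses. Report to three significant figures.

Pipe 1: V = 1.719 m/s, Re = 3.33×10^5, ε/D = 0.00372, f = 0.02830, h_1 = f(L/D)V²/2g = 29.79 m
Pipe 2: V = 0.4764 m/s, Re = 1.75×10^5, ε/D = 1.14×10^-5, f = 0.01604, h_2 = f(L/D)V²/2g = 0.1223 m
Series → Q common, losses add: H = Σh = 29.91 m

H ≈ 29.9 m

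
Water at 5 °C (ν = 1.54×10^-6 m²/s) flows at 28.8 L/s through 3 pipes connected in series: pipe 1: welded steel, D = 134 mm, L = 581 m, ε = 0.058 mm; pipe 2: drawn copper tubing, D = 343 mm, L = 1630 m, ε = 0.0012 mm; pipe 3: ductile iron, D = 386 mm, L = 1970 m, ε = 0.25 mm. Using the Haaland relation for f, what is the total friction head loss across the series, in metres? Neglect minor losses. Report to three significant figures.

Pipe 1: V = 2.042 m/s, Re = 1.78×10^5, ε/D = 4.33×10^-4, f = 0.01849, h_1 = f(L/D)V²/2g = 17.04 m
Pipe 2: V = 0.3117 m/s, Re = 6.94×10^4, ε/D = 3.50×10^-6, f = 0.01927, h_2 = f(L/D)V²/2g = 0.4535 m
Pipe 3: V = 0.2461 m/s, Re = 6.17×10^4, ε/D = 6.48×10^-4, f = 0.02199, h_3 = f(L/D)V²/2g = 0.3465 m
Series → Q common, losses add: H = Σh = 17.84 m

H ≈ 17.8 m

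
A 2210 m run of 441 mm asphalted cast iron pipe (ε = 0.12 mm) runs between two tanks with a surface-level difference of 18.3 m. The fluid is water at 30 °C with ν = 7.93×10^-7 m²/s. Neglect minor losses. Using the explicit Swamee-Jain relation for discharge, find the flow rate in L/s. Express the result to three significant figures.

Q ≈ 331 L/s

Swamee-Jain (Type II): Q = -0.965·√(gD⁵h_f/L)·ln[ε/(3.7D) + √(3.17ν²L/(gD³h_f))]
√(gD⁵h_f/L) = √(9.81·0.441⁵·18.3/2210) = 0.03681
ε/(3.7D) = 7.35×10^-5; √(3.17ν²L/(gD³h_f)) = 1.69×10^-5
Q = -0.965·0.03681·ln(9.046×10^-5) = 0.3307 m³/s
Check: V = 2.17 m/s, Re = 1.20×10^6, f = 0.01538, h_f = 18.4 m ≈ 18.3 m ✓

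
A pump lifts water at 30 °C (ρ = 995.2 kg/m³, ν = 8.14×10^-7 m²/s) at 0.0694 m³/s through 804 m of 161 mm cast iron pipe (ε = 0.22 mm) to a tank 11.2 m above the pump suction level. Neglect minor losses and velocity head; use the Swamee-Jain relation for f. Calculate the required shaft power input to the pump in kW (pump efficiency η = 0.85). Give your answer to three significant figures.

V = 4Q/(πD²) = 3.409 m/s; Re = 6.74×10^5; ε/D = 0.00137; f = 0.02168
h_f = f(L/D)V²/2g = 64.12 m
Total head H = z + h_f = 11.2 + 64.12 = 75.32 m
P_hyd = ρgQH = 995.2·9.81·0.0694·75.32 = 51.03 kW
P_shaft = P_hyd/η = 51.03/0.85 = 60.04 kW

P_shaft ≈ 60.0 kW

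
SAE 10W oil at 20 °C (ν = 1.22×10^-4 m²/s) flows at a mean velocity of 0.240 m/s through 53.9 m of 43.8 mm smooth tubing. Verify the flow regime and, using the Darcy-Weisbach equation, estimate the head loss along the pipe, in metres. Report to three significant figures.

h_f ≈ 2.68 m

Re = VD/ν = 0.240·0.04380/1.22×10^-4 = 86.2 → laminar (Re < 2300)
f = 64/Re = 0.7428
h_f = f(L/D)V²/(2g) = 0.7428·(53.9/0.04380)·0.240²/(2·9.81) = 2.683 m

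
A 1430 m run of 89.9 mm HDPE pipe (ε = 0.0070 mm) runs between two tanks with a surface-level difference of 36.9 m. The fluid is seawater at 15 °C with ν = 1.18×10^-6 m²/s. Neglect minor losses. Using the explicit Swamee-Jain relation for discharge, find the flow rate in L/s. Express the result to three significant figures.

Swamee-Jain (Type II): Q = -0.965·√(gD⁵h_f/L)·ln[ε/(3.7D) + √(3.17ν²L/(gD³h_f))]
√(gD⁵h_f/L) = √(9.81·0.0899⁵·36.9/1430) = 0.001219
ε/(3.7D) = 2.10×10^-5; √(3.17ν²L/(gD³h_f)) = 1.55×10^-4
Q = -0.965·0.001219·ln(1.760×10^-4) = 0.01017 m³/s
Check: V = 1.60 m/s, Re = 1.22×10^5, f = 0.01766, h_f = 36.8 m ≈ 36.9 m ✓

Q ≈ 10.2 L/s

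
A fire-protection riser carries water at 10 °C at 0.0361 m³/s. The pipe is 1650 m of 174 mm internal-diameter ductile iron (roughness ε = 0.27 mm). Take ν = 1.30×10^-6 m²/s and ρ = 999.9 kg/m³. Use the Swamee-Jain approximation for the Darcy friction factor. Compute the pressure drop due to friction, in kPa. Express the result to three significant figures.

Δp ≈ 253 kPa

V = 4Q/(πD²) = 4·0.0361/(π·0.174²) = 1.518 m/s
Re = VD/ν = 1.518·0.174/1.30×10^-6 = 2.03×10^5 → turbulent
ε/D = 0.27/174 = 0.00155
Swamee-Jain: f = 0.02313
h_f = f(L/D)V²/(2g) = 0.02313·(1650/0.174)·1.518²/(2·9.81) = 25.76 m
Δp = ρg·h_f = 999.9·9.81·25.76 = 252.7 kPa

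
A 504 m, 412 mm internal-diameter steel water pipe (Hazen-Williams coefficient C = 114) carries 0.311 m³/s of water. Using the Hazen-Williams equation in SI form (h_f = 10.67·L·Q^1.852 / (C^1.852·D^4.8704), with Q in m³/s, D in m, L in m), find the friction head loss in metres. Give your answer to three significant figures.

h_f ≈ 7.20 m

h_f = 10.67·504·0.311^1.852 / (114^1.852·0.412^4.8704) = 7.201 m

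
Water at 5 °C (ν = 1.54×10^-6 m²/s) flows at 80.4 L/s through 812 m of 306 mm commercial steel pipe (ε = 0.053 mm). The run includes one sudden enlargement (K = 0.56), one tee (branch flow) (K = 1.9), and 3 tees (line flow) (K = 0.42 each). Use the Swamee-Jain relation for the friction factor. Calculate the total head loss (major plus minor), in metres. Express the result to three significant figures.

V = 4Q/(πD²) = 1.093 m/s; V²/2g = 0.06092 m
Re = 2.17×10^5, ε/D = 1.73×10^-4 → f = 0.01675 (Swamee-Jain)
Major: h_f = f(L/D)·V²/2g = 0.01675·2654·0.06092 = 2.708 m
Minor: ΣK = 3.72; h_m = ΣK·V²/2g = 0.2266 m
Total H_L = 2.708 + 0.2266 = 2.935 m

H_L ≈ 2.93 m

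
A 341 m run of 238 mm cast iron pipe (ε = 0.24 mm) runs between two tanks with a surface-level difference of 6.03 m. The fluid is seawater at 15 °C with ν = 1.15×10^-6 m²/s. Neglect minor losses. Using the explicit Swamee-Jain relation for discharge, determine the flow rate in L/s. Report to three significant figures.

Swamee-Jain (Type II): Q = -0.965·√(gD⁵h_f/L)·ln[ε/(3.7D) + √(3.17ν²L/(gD³h_f))]
√(gD⁵h_f/L) = √(9.81·0.238⁵·6.03/341) = 0.01151
ε/(3.7D) = 2.73×10^-4; √(3.17ν²L/(gD³h_f)) = 4.23×10^-5
Q = -0.965·0.01151·ln(3.149×10^-4) = 0.08956 m³/s
Check: V = 2.01 m/s, Re = 4.17×10^5, f = 0.02051, h_f = 6.07 m ≈ 6.03 m ✓

Q ≈ 89.6 L/s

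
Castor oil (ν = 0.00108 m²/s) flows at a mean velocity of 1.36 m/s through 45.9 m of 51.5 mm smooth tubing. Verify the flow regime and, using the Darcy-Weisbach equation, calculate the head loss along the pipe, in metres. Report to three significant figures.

h_f ≈ 82.9 m

Re = VD/ν = 1.36·0.05150/0.00108 = 64.9 → laminar (Re < 2300)
f = 64/Re = 0.9869
h_f = f(L/D)V²/(2g) = 0.9869·(45.9/0.05150)·1.36²/(2·9.81) = 82.92 m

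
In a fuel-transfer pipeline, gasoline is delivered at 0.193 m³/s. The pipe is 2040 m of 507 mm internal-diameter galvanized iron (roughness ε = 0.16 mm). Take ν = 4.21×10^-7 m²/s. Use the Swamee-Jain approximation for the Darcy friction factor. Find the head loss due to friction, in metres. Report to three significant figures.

V = 4Q/(πD²) = 4·0.193/(π·0.507²) = 0.9560 m/s
Re = VD/ν = 0.9560·0.507/4.21×10^-7 = 1.15×10^6 → turbulent
ε/D = 0.16/507 = 3.16×10^-4
Swamee-Jain: f = 0.01581
h_f = f(L/D)V²/(2g) = 0.01581·(2040/0.507)·0.9560²/(2·9.81) = 2.962 m

h_f ≈ 2.96 m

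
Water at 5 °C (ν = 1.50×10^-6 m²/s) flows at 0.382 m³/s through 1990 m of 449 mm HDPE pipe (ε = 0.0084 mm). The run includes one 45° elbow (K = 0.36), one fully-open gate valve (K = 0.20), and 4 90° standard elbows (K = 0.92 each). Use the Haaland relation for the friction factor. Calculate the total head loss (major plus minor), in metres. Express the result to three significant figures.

H_L ≈ 17.7 m

V = 4Q/(πD²) = 2.413 m/s; V²/2g = 0.2967 m
Re = 7.22×10^5, ε/D = 1.87×10^-5 → f = 0.01253 (Haaland)
Major: h_f = f(L/D)·V²/2g = 0.01253·4432·0.2967 = 16.47 m
Minor: ΣK = 4.24; h_m = ΣK·V²/2g = 1.258 m
Total H_L = 16.47 + 1.258 = 17.73 m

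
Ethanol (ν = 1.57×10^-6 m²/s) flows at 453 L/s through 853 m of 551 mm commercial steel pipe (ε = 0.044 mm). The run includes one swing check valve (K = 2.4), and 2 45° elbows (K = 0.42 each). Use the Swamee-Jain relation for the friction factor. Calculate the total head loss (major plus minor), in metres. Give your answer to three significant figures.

V = 4Q/(πD²) = 1.900 m/s; V²/2g = 0.1840 m
Re = 6.67×10^5, ε/D = 7.99×10^-5 → f = 0.01375 (Swamee-Jain)
Major: h_f = f(L/D)·V²/2g = 0.01375·1548·0.1840 = 3.916 m
Minor: ΣK = 3.24; h_m = ΣK·V²/2g = 0.5960 m
Total H_L = 3.916 + 0.5960 = 4.512 m

H_L ≈ 4.51 m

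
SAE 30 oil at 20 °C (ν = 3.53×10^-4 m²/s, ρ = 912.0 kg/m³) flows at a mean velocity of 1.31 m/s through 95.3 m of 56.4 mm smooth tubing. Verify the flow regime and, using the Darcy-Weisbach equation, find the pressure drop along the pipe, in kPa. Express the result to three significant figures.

Δp ≈ 404 kPa

Re = VD/ν = 1.31·0.05640/3.53×10^-4 = 209 → laminar (Re < 2300)
f = 64/Re = 0.3058
h_f = f(L/D)V²/(2g) = 0.3058·(95.3/0.05640)·1.31²/(2·9.81) = 45.19 m
Δp = ρg·h_f = 912.0·9.81·45.19 = 404.3 kPa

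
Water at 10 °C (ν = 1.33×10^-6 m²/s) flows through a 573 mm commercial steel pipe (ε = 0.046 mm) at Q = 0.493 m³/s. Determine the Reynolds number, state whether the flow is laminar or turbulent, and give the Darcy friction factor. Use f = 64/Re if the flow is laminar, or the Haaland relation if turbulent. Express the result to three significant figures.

Re ≈ 8.24×10^5; turbulent; f ≈ 0.0133

V = 4Q/(πD²) = 1.912 m/s
Re = VD/ν = 1.912·0.573/1.33×10^-6 = 8.24×10^5
Re > 4000 → turbulent; ε/D = 8.03×10^-5
Haaland: f = 0.01327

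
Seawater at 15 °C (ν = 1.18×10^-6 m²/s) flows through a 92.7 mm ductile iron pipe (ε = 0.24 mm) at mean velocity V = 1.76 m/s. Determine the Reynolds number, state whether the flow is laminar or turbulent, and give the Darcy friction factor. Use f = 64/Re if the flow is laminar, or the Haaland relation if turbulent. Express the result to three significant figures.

Re = VD/ν = 1.760·0.0927/1.18×10^-6 = 1.38×10^5
Re > 4000 → turbulent; ε/D = 0.00259
Haaland: f = 0.02611

Re ≈ 1.38×10^5; turbulent; f ≈ 0.0261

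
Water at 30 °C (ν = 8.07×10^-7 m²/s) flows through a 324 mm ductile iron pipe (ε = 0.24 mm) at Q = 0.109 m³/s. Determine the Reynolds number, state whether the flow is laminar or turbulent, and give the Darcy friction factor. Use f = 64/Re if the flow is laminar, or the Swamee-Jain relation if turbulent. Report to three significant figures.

V = 4Q/(πD²) = 1.322 m/s
Re = VD/ν = 1.322·0.324/8.07×10^-7 = 5.31×10^5
Re > 4000 → turbulent; ε/D = 7.41×10^-4
Swamee-Jain: f = 0.01909

Re ≈ 5.31×10^5; turbulent; f ≈ 0.0191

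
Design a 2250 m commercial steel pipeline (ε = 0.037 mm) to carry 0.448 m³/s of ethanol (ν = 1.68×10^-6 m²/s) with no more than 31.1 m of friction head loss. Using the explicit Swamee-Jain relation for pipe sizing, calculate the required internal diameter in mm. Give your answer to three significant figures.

Swamee-Jain (Type III): D = 0.66·[ε^1.25·(LQ²/(gh_f))^4.75 + ν·Q^9.4·(L/(gh_f))^5.2]^0.04
LQ²/(gh_f) = 1.480; L/(gh_f) = 7.375
Term 1 = ε^1.25·(…)^4.75 = 1.86×10^-5; Term 2 = ν·Q^9.4·(…)^5.2 = 2.88×10^-5
D = 0.66·(1.86×10^-5 + 2.88×10^-5)^0.04 = 0.4432 m = 443 mm
Check: V = 2.90 m/s, Re = 7.66×10^5, f = 0.01360, h_f = 29.7 m ≈ 31.1 m ✓

D ≈ 443 mm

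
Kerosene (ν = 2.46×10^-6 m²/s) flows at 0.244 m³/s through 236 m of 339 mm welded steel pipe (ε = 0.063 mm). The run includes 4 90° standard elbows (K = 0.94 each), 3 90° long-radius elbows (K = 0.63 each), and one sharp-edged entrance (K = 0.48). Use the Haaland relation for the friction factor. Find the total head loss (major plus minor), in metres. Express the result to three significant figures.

H_L ≈ 6.32 m

V = 4Q/(πD²) = 2.703 m/s; V²/2g = 0.3725 m
Re = 3.73×10^5, ε/D = 1.86×10^-4 → f = 0.01558 (Haaland)
Major: h_f = f(L/D)·V²/2g = 0.01558·696.2·0.3725 = 4.040 m
Minor: ΣK = 6.13; h_m = ΣK·V²/2g = 2.283 m
Total H_L = 4.040 + 2.283 = 6.324 m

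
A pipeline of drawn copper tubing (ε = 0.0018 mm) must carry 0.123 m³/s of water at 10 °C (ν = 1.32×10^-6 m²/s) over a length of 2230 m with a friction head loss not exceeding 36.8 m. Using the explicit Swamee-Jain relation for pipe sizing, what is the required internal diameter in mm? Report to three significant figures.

Swamee-Jain (Type III): D = 0.66·[ε^1.25·(LQ²/(gh_f))^4.75 + ν·Q^9.4·(L/(gh_f))^5.2]^0.04
LQ²/(gh_f) = 0.09345; L/(gh_f) = 6.177
Term 1 = ε^1.25·(…)^4.75 = 8.50×10^-13; Term 2 = ν·Q^9.4·(…)^5.2 = 4.76×10^-11
D = 0.66·(8.50×10^-13 + 4.76×10^-11)^0.04 = 0.2552 m = 255 mm
Check: V = 2.40 m/s, Re = 4.65×10^5, f = 0.01337, h_f = 34.4 m ≈ 36.8 m ✓

D ≈ 255 mm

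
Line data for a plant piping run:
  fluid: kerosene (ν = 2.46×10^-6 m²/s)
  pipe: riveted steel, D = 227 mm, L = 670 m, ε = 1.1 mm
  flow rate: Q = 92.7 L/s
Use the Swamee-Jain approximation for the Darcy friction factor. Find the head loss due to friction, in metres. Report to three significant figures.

V = 4Q/(πD²) = 4·0.0927/(π·0.227²) = 2.291 m/s
Re = VD/ν = 2.291·0.227/2.46×10^-6 = 2.11×10^5 → turbulent
ε/D = 1.1/227 = 0.00485
Swamee-Jain: f = 0.03071
h_f = f(L/D)V²/(2g) = 0.03071·(670/0.227)·2.291²/(2·9.81) = 24.24 m

h_f ≈ 24.2 m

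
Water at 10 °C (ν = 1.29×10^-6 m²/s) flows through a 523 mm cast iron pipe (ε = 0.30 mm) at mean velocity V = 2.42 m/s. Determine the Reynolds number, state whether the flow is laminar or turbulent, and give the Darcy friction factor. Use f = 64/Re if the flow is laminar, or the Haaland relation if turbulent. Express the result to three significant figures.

Re ≈ 9.81×10^5; turbulent; f ≈ 0.0177

Re = VD/ν = 2.420·0.523/1.29×10^-6 = 9.81×10^5
Re > 4000 → turbulent; ε/D = 5.74×10^-4
Haaland: f = 0.01767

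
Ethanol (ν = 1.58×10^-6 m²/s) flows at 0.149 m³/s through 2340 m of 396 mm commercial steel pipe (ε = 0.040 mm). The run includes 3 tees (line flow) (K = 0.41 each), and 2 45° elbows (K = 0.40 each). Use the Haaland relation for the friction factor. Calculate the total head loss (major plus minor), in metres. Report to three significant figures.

V = 4Q/(πD²) = 1.210 m/s; V²/2g = 0.07460 m
Re = 3.03×10^5, ε/D = 1.01×10^-4 → f = 0.01522 (Haaland)
Major: h_f = f(L/D)·V²/2g = 0.01522·5909·0.07460 = 6.707 m
Minor: ΣK = 2.03; h_m = ΣK·V²/2g = 0.1514 m
Total H_L = 6.707 + 0.1514 = 6.859 m

H_L ≈ 6.86 m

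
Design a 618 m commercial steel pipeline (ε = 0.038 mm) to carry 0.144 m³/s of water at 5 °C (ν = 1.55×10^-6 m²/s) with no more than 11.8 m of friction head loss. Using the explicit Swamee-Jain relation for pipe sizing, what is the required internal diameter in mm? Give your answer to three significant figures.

D ≈ 270 mm

Swamee-Jain (Type III): D = 0.66·[ε^1.25·(LQ²/(gh_f))^4.75 + ν·Q^9.4·(L/(gh_f))^5.2]^0.04
LQ²/(gh_f) = 0.1107; L/(gh_f) = 5.339
Term 1 = ε^1.25·(…)^4.75 = 8.60×10^-11; Term 2 = ν·Q^9.4·(…)^5.2 = 1.15×10^-10
D = 0.66·(8.60×10^-11 + 1.15×10^-10)^0.04 = 0.2702 m = 270 mm
Check: V = 2.51 m/s, Re = 4.38×10^5, f = 0.01513, h_f = 11.1 m ≈ 11.8 m ✓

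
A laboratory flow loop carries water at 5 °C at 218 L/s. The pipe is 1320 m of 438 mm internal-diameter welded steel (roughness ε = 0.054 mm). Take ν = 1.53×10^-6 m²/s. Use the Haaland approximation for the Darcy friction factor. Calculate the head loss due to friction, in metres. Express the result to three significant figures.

h_f ≈ 4.77 m

V = 4Q/(πD²) = 4·0.218/(π·0.438²) = 1.447 m/s
Re = VD/ν = 1.447·0.438/1.53×10^-6 = 4.14×10^5 → turbulent
ε/D = 0.054/438 = 1.23×10^-4
Haaland: f = 0.01483
h_f = f(L/D)V²/(2g) = 0.01483·(1320/0.438)·1.447²/(2·9.81) = 4.767 m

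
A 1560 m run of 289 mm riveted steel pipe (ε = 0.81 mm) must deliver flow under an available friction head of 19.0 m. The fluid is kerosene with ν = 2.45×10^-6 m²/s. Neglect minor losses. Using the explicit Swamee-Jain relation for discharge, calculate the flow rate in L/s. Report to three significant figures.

Q ≈ 106 L/s

Swamee-Jain (Type II): Q = -0.965·√(gD⁵h_f/L)·ln[ε/(3.7D) + √(3.17ν²L/(gD³h_f))]
√(gD⁵h_f/L) = √(9.81·0.289⁵·19.0/1560) = 0.01552
ε/(3.7D) = 7.58×10^-4; √(3.17ν²L/(gD³h_f)) = 8.12×10^-5
Q = -0.965·0.01552·ln(8.387×10^-4) = 0.1061 m³/s
Check: V = 1.62 m/s, Re = 1.91×10^5, f = 0.02659, h_f = 19.1 m ≈ 19.0 m ✓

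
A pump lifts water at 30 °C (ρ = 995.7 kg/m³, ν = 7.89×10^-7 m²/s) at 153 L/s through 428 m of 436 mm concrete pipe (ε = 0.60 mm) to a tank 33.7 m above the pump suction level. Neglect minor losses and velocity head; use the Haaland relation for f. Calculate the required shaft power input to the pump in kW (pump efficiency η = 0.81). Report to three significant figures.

P_shaft ≈ 64.3 kW

V = 4Q/(πD²) = 1.025 m/s; Re = 5.66×10^5; ε/D = 0.00138; f = 0.02167
h_f = f(L/D)V²/2g = 1.139 m
Total head H = z + h_f = 33.7 + 1.139 = 34.84 m
P_hyd = ρgQH = 995.7·9.81·0.153·34.84 = 52.07 kW
P_shaft = P_hyd/η = 52.07/0.81 = 64.28 kW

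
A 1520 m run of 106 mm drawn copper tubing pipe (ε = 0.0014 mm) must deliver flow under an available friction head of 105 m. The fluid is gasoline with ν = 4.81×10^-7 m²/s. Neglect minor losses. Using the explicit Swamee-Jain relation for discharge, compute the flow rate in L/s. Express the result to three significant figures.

Swamee-Jain (Type II): Q = -0.965·√(gD⁵h_f/L)·ln[ε/(3.7D) + √(3.17ν²L/(gD³h_f))]
√(gD⁵h_f/L) = √(9.81·0.106⁵·105/1520) = 0.003011
ε/(3.7D) = 3.57×10^-6; √(3.17ν²L/(gD³h_f)) = 3.01×10^-5
Q = -0.965·0.003011·ln(3.371×10^-5) = 0.02993 m³/s
Check: V = 3.39 m/s, Re = 7.47×10^5, f = 0.01247, h_f = 105 m ≈ 105 m ✓

Q ≈ 29.9 L/s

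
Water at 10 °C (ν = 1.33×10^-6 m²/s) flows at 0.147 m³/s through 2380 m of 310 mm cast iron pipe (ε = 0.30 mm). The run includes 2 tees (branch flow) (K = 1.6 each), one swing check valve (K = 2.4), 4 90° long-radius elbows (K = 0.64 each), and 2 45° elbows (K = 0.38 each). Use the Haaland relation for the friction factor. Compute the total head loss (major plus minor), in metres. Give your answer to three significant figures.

H_L ≈ 31.6 m

V = 4Q/(πD²) = 1.948 m/s; V²/2g = 0.1933 m
Re = 4.54×10^5, ε/D = 9.68×10^-4 → f = 0.02011 (Haaland)
Major: h_f = f(L/D)·V²/2g = 0.02011·7677·0.1933 = 29.84 m
Minor: ΣK = 8.92; h_m = ΣK·V²/2g = 1.725 m
Total H_L = 29.84 + 1.725 = 31.57 m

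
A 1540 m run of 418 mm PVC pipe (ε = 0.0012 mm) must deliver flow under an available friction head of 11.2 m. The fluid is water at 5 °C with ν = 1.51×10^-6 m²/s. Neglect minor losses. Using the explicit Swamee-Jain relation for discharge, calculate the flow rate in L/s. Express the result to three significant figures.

Q ≈ 296 L/s

Swamee-Jain (Type II): Q = -0.965·√(gD⁵h_f/L)·ln[ε/(3.7D) + √(3.17ν²L/(gD³h_f))]
√(gD⁵h_f/L) = √(9.81·0.418⁵·11.2/1540) = 0.03017
ε/(3.7D) = 7.76×10^-7; √(3.17ν²L/(gD³h_f)) = 3.72×10^-5
Q = -0.965·0.03017·ln(3.802×10^-5) = 0.2963 m³/s
Check: V = 2.16 m/s, Re = 5.98×10^5, f = 0.01273, h_f = 11.2 m ≈ 11.2 m ✓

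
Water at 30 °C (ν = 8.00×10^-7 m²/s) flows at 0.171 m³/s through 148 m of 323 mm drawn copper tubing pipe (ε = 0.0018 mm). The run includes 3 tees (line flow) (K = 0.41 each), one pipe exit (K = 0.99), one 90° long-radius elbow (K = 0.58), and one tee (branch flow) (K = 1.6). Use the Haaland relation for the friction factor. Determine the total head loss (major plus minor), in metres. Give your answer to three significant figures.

V = 4Q/(πD²) = 2.087 m/s; V²/2g = 0.2220 m
Re = 8.43×10^5, ε/D = 5.57×10^-6 → f = 0.01201 (Haaland)
Major: h_f = f(L/D)·V²/2g = 0.01201·458.2·0.2220 = 1.222 m
Minor: ΣK = 4.40; h_m = ΣK·V²/2g = 0.9767 m
Total H_L = 1.222 + 0.9767 = 2.198 m

H_L ≈ 2.20 m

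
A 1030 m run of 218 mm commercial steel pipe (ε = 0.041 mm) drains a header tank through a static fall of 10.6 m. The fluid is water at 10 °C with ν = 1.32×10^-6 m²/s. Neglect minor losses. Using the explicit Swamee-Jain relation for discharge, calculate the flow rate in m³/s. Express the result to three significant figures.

Swamee-Jain (Type II): Q = -0.965·√(gD⁵h_f/L)·ln[ε/(3.7D) + √(3.17ν²L/(gD³h_f))]
√(gD⁵h_f/L) = √(9.81·0.218⁵·10.6/1030) = 0.007050
ε/(3.7D) = 5.08×10^-5; √(3.17ν²L/(gD³h_f)) = 7.27×10^-5
Q = -0.965·0.007050·ln(1.235×10^-4) = 0.06123 m³/s
Check: V = 1.64 m/s, Re = 2.71×10^5, f = 0.01641, h_f = 10.6 m ≈ 10.6 m ✓

Q ≈ 0.0612 m³/s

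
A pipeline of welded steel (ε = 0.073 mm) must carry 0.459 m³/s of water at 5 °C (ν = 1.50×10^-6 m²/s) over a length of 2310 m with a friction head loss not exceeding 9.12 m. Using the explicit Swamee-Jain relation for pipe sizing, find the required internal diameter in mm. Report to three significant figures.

Swamee-Jain (Type III): D = 0.66·[ε^1.25·(LQ²/(gh_f))^4.75 + ν·Q^9.4·(L/(gh_f))^5.2]^0.04
LQ²/(gh_f) = 5.440; L/(gh_f) = 25.82
Term 1 = ε^1.25·(…)^4.75 = 0.0210; Term 2 = ν·Q^9.4·(…)^5.2 = 0.0218
D = 0.66·(0.0210 + 0.0218)^0.04 = 0.5819 m = 582 mm
Check: V = 1.73 m/s, Re = 6.70×10^5, f = 0.01434, h_f = 8.64 m ≈ 9.12 m ✓

D ≈ 582 mm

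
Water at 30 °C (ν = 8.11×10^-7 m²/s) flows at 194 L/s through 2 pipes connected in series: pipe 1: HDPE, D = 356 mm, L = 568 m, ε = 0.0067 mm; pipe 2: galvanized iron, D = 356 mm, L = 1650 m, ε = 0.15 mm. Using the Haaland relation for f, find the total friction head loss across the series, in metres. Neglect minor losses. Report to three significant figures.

Pipe 1: V = 1.949 m/s, Re = 8.56×10^5, ε/D = 1.88×10^-5, f = 0.01221, h_1 = f(L/D)V²/2g = 3.773 m
Pipe 2: V = 1.949 m/s, Re = 8.56×10^5, ε/D = 4.21×10^-4, f = 0.01668, h_2 = f(L/D)V²/2g = 14.97 m
Series → Q common, losses add: H = Σh = 18.74 m

H ≈ 18.7 m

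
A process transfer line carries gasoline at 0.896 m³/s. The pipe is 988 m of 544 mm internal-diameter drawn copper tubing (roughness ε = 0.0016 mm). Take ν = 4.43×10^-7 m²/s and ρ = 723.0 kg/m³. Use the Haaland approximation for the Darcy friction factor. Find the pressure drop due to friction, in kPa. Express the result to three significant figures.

V = 4Q/(πD²) = 4·0.896/(π·0.544²) = 3.855 m/s
Re = VD/ν = 3.855·0.544/4.43×10^-7 = 4.73×10^6 → turbulent
ε/D = 0.0016/544 = 2.94×10^-6
Haaland: f = 0.009211
h_f = f(L/D)V²/(2g) = 0.009211·(988/0.544)·3.855²/(2·9.81) = 12.67 m
Δp = ρg·h_f = 723.0·9.81·12.67 = 89.87 kPa

Δp ≈ 89.9 kPa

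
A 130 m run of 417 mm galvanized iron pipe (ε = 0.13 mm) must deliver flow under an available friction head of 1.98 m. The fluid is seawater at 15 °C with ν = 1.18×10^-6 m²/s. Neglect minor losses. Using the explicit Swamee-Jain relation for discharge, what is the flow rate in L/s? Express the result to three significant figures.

Q ≈ 384 L/s

Swamee-Jain (Type II): Q = -0.965·√(gD⁵h_f/L)·ln[ε/(3.7D) + √(3.17ν²L/(gD³h_f))]
√(gD⁵h_f/L) = √(9.81·0.417⁵·1.98/130) = 0.04340
ε/(3.7D) = 8.43×10^-5; √(3.17ν²L/(gD³h_f)) = 2.02×10^-5
Q = -0.965·0.04340·ln(1.044×10^-4) = 0.3840 m³/s
Check: V = 2.81 m/s, Re = 9.94×10^5, f = 0.01586, h_f = 1.99 m ≈ 1.98 m ✓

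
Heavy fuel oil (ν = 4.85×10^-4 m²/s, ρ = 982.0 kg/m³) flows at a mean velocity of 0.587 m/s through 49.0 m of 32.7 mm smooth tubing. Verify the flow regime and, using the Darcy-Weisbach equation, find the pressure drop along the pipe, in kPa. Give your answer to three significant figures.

Δp ≈ 410 kPa

Re = VD/ν = 0.587·0.03270/4.85×10^-4 = 39.6 → laminar (Re < 2300)
f = 64/Re = 1.617
h_f = f(L/D)V²/(2g) = 1.617·(49.0/0.03270)·0.587²/(2·9.81) = 42.56 m
Δp = ρg·h_f = 982.0·9.81·42.56 = 410.0 kPa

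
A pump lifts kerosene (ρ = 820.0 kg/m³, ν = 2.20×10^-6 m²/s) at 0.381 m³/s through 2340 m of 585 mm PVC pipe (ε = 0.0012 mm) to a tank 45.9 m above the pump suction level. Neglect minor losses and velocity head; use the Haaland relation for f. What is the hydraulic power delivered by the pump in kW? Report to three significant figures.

V = 4Q/(πD²) = 1.418 m/s; Re = 3.77×10^5; ε/D = 2.05×10^-6; f = 0.01377
h_f = f(L/D)V²/2g = 5.640 m
Total head H = z + h_f = 45.9 + 5.640 = 51.54 m
P_hyd = ρgQH = 820.0·9.81·0.381·51.54 = 158.0 kW

P_hyd ≈ 158 kW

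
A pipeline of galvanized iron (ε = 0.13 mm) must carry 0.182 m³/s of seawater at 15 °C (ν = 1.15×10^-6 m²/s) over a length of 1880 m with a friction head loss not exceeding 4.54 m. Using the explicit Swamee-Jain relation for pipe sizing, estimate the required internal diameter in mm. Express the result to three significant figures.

Swamee-Jain (Type III): D = 0.66·[ε^1.25·(LQ²/(gh_f))^4.75 + ν·Q^9.4·(L/(gh_f))^5.2]^0.04
LQ²/(gh_f) = 1.398; L/(gh_f) = 42.21
Term 1 = ε^1.25·(…)^4.75 = 6.82×10^-5; Term 2 = ν·Q^9.4·(…)^5.2 = 3.61×10^-5
D = 0.66·(6.82×10^-5 + 3.61×10^-5)^0.04 = 0.4574 m = 457 mm
Check: V = 1.11 m/s, Re = 4.41×10^5, f = 0.01640, h_f = 4.22 m ≈ 4.54 m ✓

D ≈ 457 mm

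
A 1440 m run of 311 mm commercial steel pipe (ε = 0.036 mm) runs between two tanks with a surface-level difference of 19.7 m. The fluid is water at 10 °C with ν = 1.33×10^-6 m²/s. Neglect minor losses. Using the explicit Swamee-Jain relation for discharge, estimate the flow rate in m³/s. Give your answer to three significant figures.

Q ≈ 0.183 m³/s

Swamee-Jain (Type II): Q = -0.965·√(gD⁵h_f/L)·ln[ε/(3.7D) + √(3.17ν²L/(gD³h_f))]
√(gD⁵h_f/L) = √(9.81·0.311⁵·19.7/1440) = 0.01976
ε/(3.7D) = 3.13×10^-5; √(3.17ν²L/(gD³h_f)) = 3.73×10^-5
Q = -0.965·0.01976·ln(6.855×10^-5) = 0.1828 m³/s
Check: V = 2.41 m/s, Re = 5.63×10^5, f = 0.01447, h_f = 19.8 m ≈ 19.7 m ✓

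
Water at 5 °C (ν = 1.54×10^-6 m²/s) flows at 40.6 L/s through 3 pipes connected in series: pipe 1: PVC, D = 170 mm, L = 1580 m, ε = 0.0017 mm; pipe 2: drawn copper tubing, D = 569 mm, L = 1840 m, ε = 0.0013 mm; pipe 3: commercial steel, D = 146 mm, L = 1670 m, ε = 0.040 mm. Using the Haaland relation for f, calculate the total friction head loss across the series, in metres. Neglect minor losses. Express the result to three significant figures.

H ≈ 82.3 m

Pipe 1: V = 1.789 m/s, Re = 1.97×10^5, ε/D = 1.00×10^-5, f = 0.01560, h_1 = f(L/D)V²/2g = 23.64 m
Pipe 2: V = 0.1597 m/s, Re = 5.90×10^4, ε/D = 2.28×10^-6, f = 0.01997, h_2 = f(L/D)V²/2g = 0.08390 m
Pipe 3: V = 2.425 m/s, Re = 2.30×10^5, ε/D = 2.74×10^-4, f = 0.01707, h_3 = f(L/D)V²/2g = 58.54 m
Series → Q common, losses add: H = Σh = 82.26 m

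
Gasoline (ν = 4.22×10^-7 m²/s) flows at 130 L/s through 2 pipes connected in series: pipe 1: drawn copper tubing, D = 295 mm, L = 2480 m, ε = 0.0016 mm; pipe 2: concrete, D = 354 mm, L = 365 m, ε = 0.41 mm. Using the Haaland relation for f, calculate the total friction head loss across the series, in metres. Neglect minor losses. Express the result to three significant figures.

Pipe 1: V = 1.902 m/s, Re = 1.33×10^6, ε/D = 5.42×10^-6, f = 0.01116, h_1 = f(L/D)V²/2g = 17.31 m
Pipe 2: V = 1.321 m/s, Re = 1.11×10^6, ε/D = 0.00116, f = 0.02061, h_2 = f(L/D)V²/2g = 1.890 m
Series → Q common, losses add: H = Σh = 19.20 m

H ≈ 19.2 m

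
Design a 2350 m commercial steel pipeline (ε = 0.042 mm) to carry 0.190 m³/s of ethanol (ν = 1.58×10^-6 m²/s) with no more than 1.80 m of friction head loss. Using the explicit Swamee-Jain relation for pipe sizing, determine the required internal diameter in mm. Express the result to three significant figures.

Swamee-Jain (Type III): D = 0.66·[ε^1.25·(LQ²/(gh_f))^4.75 + ν·Q^9.4·(L/(gh_f))^5.2]^0.04
LQ²/(gh_f) = 4.804; L/(gh_f) = 133.1
Term 1 = ε^1.25·(…)^4.75 = 0.00585; Term 2 = ν·Q^9.4·(…)^5.2 = 0.0291
D = 0.66·(0.00585 + 0.0291)^0.04 = 0.5772 m = 577 mm
Check: V = 0.726 m/s, Re = 2.65×10^5, f = 0.01546, h_f = 1.69 m ≈ 1.80 m ✓

D ≈ 577 mm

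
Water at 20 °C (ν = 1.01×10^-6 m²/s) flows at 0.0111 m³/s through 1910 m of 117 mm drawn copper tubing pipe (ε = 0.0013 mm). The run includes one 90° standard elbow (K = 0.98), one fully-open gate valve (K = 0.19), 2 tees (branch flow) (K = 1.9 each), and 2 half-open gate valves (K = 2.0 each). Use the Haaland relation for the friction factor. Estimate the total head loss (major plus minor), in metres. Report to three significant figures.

H_L ≈ 15.8 m

V = 4Q/(πD²) = 1.032 m/s; V²/2g = 0.05433 m
Re = 1.20×10^5, ε/D = 1.11×10^-5 → f = 0.01722 (Haaland)
Major: h_f = f(L/D)·V²/2g = 0.01722·16325·0.05433 = 15.27 m
Minor: ΣK = 8.97; h_m = ΣK·V²/2g = 0.4873 m
Total H_L = 15.27 + 0.4873 = 15.76 m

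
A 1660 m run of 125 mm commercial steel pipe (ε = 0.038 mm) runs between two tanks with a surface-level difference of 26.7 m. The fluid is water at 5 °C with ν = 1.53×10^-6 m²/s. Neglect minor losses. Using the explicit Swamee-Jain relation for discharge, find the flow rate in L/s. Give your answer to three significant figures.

Q ≈ 17.7 L/s

Swamee-Jain (Type II): Q = -0.965·√(gD⁵h_f/L)·ln[ε/(3.7D) + √(3.17ν²L/(gD³h_f))]
√(gD⁵h_f/L) = √(9.81·0.125⁵·26.7/1660) = 0.002194
ε/(3.7D) = 8.22×10^-5; √(3.17ν²L/(gD³h_f)) = 1.55×10^-4
Q = -0.965·0.002194·ln(2.373×10^-4) = 0.01767 m³/s
Check: V = 1.44 m/s, Re = 1.18×10^5, f = 0.01906, h_f = 26.8 m ≈ 26.7 m ✓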